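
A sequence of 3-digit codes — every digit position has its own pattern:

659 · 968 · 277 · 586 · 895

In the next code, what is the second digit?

First digit: +3 each step, mod 10, so 6, 9, 2, 5, 8 → 1.
Second digit: 5, 6, 7, 8, 9 → 0 (+1 each step, mod 10).
For the third digit, −1 each step, mod 10: 9, 8, 7, 6, 5 → 4.

0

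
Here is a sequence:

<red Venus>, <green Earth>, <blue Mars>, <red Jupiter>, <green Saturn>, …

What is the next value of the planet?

Uranus

Planet goes Venus, Earth, Mars, Jupiter, Saturn → Uranus (runs through the planets Mercury→Neptune).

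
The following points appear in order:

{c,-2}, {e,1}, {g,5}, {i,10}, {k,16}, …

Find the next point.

Letter — letters move forward 2 places in the alphabet: c, e, g, i, k → m.
Second slot: -2, 1, 5, 10, 16 → 23 (differences are 3, 4, 5, … (increasing by 1 each time)).
So the next point is {m,23}.

{m,23}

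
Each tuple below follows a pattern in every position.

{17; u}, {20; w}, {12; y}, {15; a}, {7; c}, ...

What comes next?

First slot goes 17, 20, 12, 15, 7 → 10 (alternating steps +3, −8, +3, −8, …).
For the letter, letters move forward 2 places in the alphabet, wrapping Z→A: u, w, y, a, c → e.
Putting it together: {10; e}.

{10; e}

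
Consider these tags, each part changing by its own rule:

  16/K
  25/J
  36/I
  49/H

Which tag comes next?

64/G

First component: perfect squares: 4², 5², 6², …, so 16, 25, 36, 49 → 64.
Letter: letters move back 1 place in the alphabet; K, J, I, H → G.
Combining the parts gives 64/G.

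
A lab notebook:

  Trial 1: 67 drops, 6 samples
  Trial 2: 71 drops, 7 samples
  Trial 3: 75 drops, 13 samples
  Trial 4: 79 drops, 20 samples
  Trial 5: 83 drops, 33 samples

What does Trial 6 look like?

87 drops, 53 samples

For the drops, +4 each step: 67, 71, 75, 79, 83 → 87.
Samples — each term is the sum of the two before it: 6, 7, 13, 20, 33 → 53.
So the next line is 87 drops, 53 samples.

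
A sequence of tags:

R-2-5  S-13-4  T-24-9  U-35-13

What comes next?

V-46-22

Letter goes R, S, T, U → V (letters move forward 1 place in the alphabet).
Second component goes 2, 13, 24, 35 → 46 (+11 each step).
Third component: each term is the sum of the two before it, so 5, 4, 9, 13 → 22.
Putting it together: V-46-22.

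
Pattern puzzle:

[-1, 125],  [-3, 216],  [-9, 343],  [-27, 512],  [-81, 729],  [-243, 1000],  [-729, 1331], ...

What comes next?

First coordinate — ×3 each step: -1, -3, -9, -27, -81, -243, -729 → -2187.
Second coordinate goes 125, 216, 343, 512, 729, 1000, 1331 → 1728 (perfect cubes: 5³, 6³, 7³, …).
Putting it together: [-2187, 1728].

[-2187, 1728]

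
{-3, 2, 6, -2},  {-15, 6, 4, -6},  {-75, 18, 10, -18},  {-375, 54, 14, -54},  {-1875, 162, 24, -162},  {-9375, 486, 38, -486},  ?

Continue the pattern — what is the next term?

First part: ×5 each step, so -3, -15, -75, -375, -1875, -9375 → -46875.
Second part: ×3 each step, so 2, 6, 18, 54, 162, 486 → 1458.
Third part — each term is the sum of the two before it: 6, 4, 10, 14, 24, 38 → 62.
For the fourth part, always the negative of the second part: -2, -6, -18, -54, -162, -486 → -1458.
So the next term is {-46875, 1458, 62, -1458}.

{-46875, 1458, 62, -1458}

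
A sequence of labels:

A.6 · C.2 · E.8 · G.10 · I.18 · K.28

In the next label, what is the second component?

Second component: 6, 2, 8, 10, 18, 28 → 46 (each term is the sum of the two before it).

46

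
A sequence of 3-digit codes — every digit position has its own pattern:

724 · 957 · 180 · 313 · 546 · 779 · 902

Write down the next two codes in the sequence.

First digit — +2 each step, mod 10: 7, 9, 1, 3, 5, 7, 9 → 1 → 3.
Second digit: +3 each step, mod 10; 2, 5, 8, 1, 4, 7, 0 → 3 → 6.
Third digit: 4, 7, 0, 3, 6, 9, 2 → 5 → 8 (+3 each step, mod 10).
Putting the parts together: 135 and then 368.

135 then 368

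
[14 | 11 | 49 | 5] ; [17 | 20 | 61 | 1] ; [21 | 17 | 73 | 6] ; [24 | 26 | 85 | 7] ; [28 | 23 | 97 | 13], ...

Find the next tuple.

[31 | 32 | 109 | 20]

First value: alternating steps +3, +4, +3, +4, …, so 14, 17, 21, 24, 28 → 31.
Second value: alternating steps +9, −3, +9, −3, …, so 11, 20, 17, 26, 23 → 32.
Third value goes 49, 61, 73, 85, 97 → 109 (+12 each step).
Fourth value: 5, 1, 6, 7, 13 → 20 (each term is the sum of the two before it).
Putting it together: [31 | 32 | 109 | 20].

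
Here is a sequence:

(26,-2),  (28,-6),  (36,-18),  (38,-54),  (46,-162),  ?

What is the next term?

First value goes 26, 28, 36, 38, 46 → 48 (alternating steps +2, +8, +2, +8, …).
Second value: ×3 each step; -2, -6, -18, -54, -162 → -486.
Putting it together: (48,-486).

(48,-486)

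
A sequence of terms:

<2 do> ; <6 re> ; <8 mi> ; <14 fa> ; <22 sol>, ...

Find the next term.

<36 la>

First coordinate goes 2, 6, 8, 14, 22 → 36 (each term is the sum of the two before it).
Note: runs through the solfège scale do→ti, so do, re, mi, fa, sol → la.
So the next term is <36 la>.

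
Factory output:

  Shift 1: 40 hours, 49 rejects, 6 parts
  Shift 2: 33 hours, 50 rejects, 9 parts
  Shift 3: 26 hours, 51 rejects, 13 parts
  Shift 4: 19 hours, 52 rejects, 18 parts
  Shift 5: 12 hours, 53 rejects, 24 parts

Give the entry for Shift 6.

Hours — −7 each step: 40, 33, 26, 19, 12 → 5.
Rejects: 49, 50, 51, 52, 53 → 54 (+1 each step).
Parts: differences are 3, 4, 5, … (increasing by 1 each time); 6, 9, 13, 18, 24 → 31.
Combining the parts gives 5 hours, 54 rejects, 31 parts.

5 hours, 54 rejects, 31 parts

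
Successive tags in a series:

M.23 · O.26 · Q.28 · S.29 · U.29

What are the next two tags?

W.28, Y.26

Letter: M, O, Q, S, U → W → Y (letters move forward 2 places in the alphabet).
Second component — differences are 3, 2, 1, … (decreasing by 1 each time): 23, 26, 28, 29, 29 → 28 → 26.
Putting the parts together: W.28 and then Y.26.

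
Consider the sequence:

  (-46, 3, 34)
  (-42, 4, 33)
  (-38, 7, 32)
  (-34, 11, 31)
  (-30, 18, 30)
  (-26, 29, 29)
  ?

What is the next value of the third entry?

28

Third entry: −1 each step, so 34, 33, 32, 31, 30, 29 → 28.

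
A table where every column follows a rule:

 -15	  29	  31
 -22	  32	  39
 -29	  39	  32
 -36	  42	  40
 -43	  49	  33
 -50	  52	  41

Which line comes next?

-57  59  34

First component: −7 each step, so -15, -22, -29, -36, -43, -50 → -57.
Second component goes 29, 32, 39, 42, 49, 52 → 59 (alternating steps +3, +7, +3, +7, …).
Third component: alternating steps +8, −7, +8, −7, …; 31, 39, 32, 40, 33, 41 → 34.
So the next line is -57  59  34.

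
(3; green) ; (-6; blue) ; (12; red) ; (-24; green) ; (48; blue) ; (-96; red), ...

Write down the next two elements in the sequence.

First component — ×(-2) each step: 3, -6, 12, -24, 48, -96 → 192 → -384.
Colour — repeats green → blue → red: green, blue, red, green, blue, red → green → blue.
So the next two elements are (192; green) and (-384; blue).

(192; green), (-384; blue)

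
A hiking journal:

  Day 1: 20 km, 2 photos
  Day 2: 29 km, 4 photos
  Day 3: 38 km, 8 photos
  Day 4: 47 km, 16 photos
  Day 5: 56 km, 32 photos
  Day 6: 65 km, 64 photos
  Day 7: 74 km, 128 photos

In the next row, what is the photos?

256

Km — +9 each step: 20, 29, 38, 47, 56, 65, 74 → 83.
Photos goes 2, 4, 8, 16, 32, 64, 128 → 256 (×2 each step).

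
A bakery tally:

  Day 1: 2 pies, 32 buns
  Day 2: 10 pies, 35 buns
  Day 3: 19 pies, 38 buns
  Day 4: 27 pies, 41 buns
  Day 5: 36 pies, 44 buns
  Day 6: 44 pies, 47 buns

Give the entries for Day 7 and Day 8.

53 pies, 50 buns; 61 pies, 53 buns

Pies goes 2, 10, 19, 27, 36, 44 → 53 → 61 (alternating steps +8, +9, +8, +9, …).
For the buns, +3 each step: 32, 35, 38, 41, 44, 47 → 50 → 53.
So the next two lines are 53 pies, 50 buns and 61 pies, 53 buns.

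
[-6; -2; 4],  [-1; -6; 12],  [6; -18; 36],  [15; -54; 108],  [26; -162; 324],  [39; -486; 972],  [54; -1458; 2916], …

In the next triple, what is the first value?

For the first value, differences are 5, 7, 9, … (increasing by 2 each time): -6, -1, 6, 15, 26, 39, 54 → 71.

71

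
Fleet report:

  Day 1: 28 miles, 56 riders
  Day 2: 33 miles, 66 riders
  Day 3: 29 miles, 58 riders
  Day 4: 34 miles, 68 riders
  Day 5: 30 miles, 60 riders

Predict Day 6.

35 miles, 70 riders

For the miles, alternating steps +5, −4, +5, −4, …: 28, 33, 29, 34, 30 → 35.
Riders: 56, 66, 58, 68, 60 → 70 (always 2 × the miles).
Putting it together: 35 miles, 70 riders.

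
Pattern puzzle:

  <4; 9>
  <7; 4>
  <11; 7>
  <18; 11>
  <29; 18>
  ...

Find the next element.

<47; 29>

For the first entry, each term is the sum of the two before it: 4, 7, 11, 18, 29 → 47.
Second entry goes 9, 4, 7, 11, 18 → 29 (always the previous value of the first entry).
Putting it together: <47; 29>.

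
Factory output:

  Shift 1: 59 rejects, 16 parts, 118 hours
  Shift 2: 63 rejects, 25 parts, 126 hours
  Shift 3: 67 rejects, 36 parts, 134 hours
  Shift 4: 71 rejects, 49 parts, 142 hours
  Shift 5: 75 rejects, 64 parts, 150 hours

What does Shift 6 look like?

Rejects: +4 each step, so 59, 63, 67, 71, 75 → 79.
Parts goes 16, 25, 36, 49, 64 → 81 (perfect squares: 4², 5², 6², …).
Hours: 118, 126, 134, 142, 150 → 158 (always 2 × the rejects).
Putting it together: 79 rejects, 81 parts, 158 hours.

79 rejects, 81 parts, 158 hours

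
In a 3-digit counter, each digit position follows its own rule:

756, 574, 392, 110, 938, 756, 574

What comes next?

392

First digit goes 7, 5, 3, 1, 9, 7, 5 → 3 (−2 each step, mod 10).
Second digit: +2 each step, mod 10, so 5, 7, 9, 1, 3, 5, 7 → 9.
For the third digit, −2 each step, mod 10: 6, 4, 2, 0, 8, 6, 4 → 2.
Combining the parts gives 392.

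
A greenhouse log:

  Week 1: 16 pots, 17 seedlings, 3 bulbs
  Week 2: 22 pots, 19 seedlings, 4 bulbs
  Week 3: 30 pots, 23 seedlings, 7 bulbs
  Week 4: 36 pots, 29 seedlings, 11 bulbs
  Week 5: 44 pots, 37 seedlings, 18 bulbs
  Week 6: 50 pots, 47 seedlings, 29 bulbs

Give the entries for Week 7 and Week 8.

58 pots, 59 seedlings, 47 bulbs; 64 pots, 73 seedlings, 76 bulbs

For the pots, alternating steps +6, +8, +6, +8, …: 16, 22, 30, 36, 44, 50 → 58 → 64.
For the seedlings, differences are 2, 4, 6, … (increasing by 2 each time): 17, 19, 23, 29, 37, 47 → 59 → 73.
Bulbs — each term is the sum of the two before it: 3, 4, 7, 11, 18, 29 → 47 → 76.
Putting the parts together: 58 pots, 59 seedlings, 47 bulbs and then 64 pots, 73 seedlings, 76 bulbs.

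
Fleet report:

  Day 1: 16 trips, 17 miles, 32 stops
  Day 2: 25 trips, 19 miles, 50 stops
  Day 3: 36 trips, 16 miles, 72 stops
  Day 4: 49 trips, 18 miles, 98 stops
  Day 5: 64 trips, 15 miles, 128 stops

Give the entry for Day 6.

81 trips, 17 miles, 162 stops

Trips — perfect squares: 4², 5², 6², …: 16, 25, 36, 49, 64 → 81.
Miles — alternating steps +2, −3, +2, −3, …: 17, 19, 16, 18, 15 → 17.
For the stops, always 2 × the trips: 32, 50, 72, 98, 128 → 162.
Putting it together: 81 trips, 17 miles, 162 stops.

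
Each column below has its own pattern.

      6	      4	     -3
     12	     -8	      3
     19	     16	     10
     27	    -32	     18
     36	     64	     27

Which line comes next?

First component: differences are 6, 7, 8, … (increasing by 1 each time), so 6, 12, 19, 27, 36 → 46.
For the second component, ×(-2) each step: 4, -8, 16, -32, 64 → -128.
Third component: always 9 less than the first component; -3, 3, 10, 18, 27 → 37.
Combining the parts gives 46  -128  37.

46  -128  37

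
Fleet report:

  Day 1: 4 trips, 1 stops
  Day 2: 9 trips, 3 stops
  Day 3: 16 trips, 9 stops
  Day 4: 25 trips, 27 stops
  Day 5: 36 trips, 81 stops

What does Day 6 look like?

Trips: perfect squares: 2², 3², 4², …, so 4, 9, 16, 25, 36 → 49.
Stops: 1, 3, 9, 27, 81 → 243 (×3 each step).
Combining the parts gives 49 trips, 243 stops.

49 trips, 243 stops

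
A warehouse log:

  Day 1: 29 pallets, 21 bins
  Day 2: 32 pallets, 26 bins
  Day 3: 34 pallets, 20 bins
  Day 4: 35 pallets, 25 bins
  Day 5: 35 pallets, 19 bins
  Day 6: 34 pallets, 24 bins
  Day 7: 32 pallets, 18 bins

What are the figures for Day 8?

29 pallets, 23 bins

Pallets — differences are 3, 2, 1, … (decreasing by 1 each time): 29, 32, 34, 35, 35, 34, 32 → 29.
For the bins, alternating steps +5, −6, +5, −6, …: 21, 26, 20, 25, 19, 24, 18 → 23.
Combining the parts gives 29 pallets, 23 bins.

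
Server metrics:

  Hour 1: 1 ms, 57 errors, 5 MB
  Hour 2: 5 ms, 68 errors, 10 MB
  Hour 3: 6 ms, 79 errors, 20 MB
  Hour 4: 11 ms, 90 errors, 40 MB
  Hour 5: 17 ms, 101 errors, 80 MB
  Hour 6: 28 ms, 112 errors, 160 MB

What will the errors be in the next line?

123

Errors: +11 each step, so 57, 68, 79, 90, 101, 112 → 123.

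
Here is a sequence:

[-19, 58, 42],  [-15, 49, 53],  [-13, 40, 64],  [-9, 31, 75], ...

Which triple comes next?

First value: alternating steps +4, +2, +4, +2, …, so -19, -15, -13, -9 → -7.
For the second value, −9 each step: 58, 49, 40, 31 → 22.
Third value — +11 each step: 42, 53, 64, 75 → 86.
Combining the parts gives [-7, 22, 86].

[-7, 22, 86]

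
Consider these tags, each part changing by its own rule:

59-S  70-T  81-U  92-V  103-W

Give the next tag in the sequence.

114-X

First component: +11 each step; 59, 70, 81, 92, 103 → 114.
For the letter, letters move forward 1 place in the alphabet: S, T, U, V, W → X.
Putting it together: 114-X.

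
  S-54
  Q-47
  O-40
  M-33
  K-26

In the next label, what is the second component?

Second component: −7 each step; 54, 47, 40, 33, 26 → 19.

19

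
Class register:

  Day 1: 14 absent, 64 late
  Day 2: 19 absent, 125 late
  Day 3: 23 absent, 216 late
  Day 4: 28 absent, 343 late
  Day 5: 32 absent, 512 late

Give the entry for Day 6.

Absent: alternating steps +5, +4, +5, +4, …; 14, 19, 23, 28, 32 → 37.
Late: 64, 125, 216, 343, 512 → 729 (perfect cubes: 4³, 5³, 6³, …).
So the next row is 37 absent, 729 late.

37 absent, 729 late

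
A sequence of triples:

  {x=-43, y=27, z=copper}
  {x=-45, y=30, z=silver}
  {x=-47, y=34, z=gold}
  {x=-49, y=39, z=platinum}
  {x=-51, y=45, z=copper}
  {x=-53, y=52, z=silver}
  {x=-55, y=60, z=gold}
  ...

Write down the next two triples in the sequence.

X — −2 each step: -43, -45, -47, -49, -51, -53, -55 → -57 → -59.
Y: differences are 3, 4, 5, … (increasing by 1 each time); 27, 30, 34, 39, 45, 52, 60 → 69 → 79.
Z goes copper, silver, gold, platinum, copper, silver, gold → platinum → copper (repeats copper → silver → gold → platinum).
Putting the parts together: {x=-57, y=69, z=platinum} and then {x=-59, y=79, z=copper}.

{x=-57, y=69, z=platinum}, {x=-59, y=79, z=copper}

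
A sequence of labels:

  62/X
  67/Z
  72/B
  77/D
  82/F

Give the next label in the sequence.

87/H

First component goes 62, 67, 72, 77, 82 → 87 (+5 each step).
For the letter, letters move forward 2 places in the alphabet, wrapping Z→A: X, Z, B, D, F → H.
Putting it together: 87/H.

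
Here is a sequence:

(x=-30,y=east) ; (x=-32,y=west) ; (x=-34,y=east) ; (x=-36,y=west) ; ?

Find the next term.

(x=-38,y=east)

X: −2 each step; -30, -32, -34, -36 → -38.
Y: east, west, east, west → east (alternates east ↔ west).
So the next term is (x=-38,y=east).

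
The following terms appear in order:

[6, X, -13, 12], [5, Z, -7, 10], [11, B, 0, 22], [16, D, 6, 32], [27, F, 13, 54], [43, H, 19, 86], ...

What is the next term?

[70, J, 26, 140]

For the first slot, each term is the sum of the two before it: 6, 5, 11, 16, 27, 43 → 70.
Letter: X, Z, B, D, F, H → J (letters move forward 2 places in the alphabet, wrapping Z→A).
Third slot — alternating steps +6, +7, +6, +7, …: -13, -7, 0, 6, 13, 19 → 26.
Fourth slot goes 12, 10, 22, 32, 54, 86 → 140 (always 2 × the first slot).
So the next term is [70, J, 26, 140].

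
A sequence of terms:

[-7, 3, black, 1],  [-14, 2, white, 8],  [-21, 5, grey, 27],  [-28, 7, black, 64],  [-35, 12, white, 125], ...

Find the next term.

[-42, 19, grey, 216]

First part: -7, -14, -21, -28, -35 → -42 (−7 each step).
Second part — each term is the sum of the two before it: 3, 2, 5, 7, 12 → 19.
Shade goes black, white, grey, black, white → grey (repeats black → white → grey).
Fourth part: 1, 8, 27, 64, 125 → 216 (perfect cubes: 1³, 2³, 3³, …).
Combining the parts gives [-42, 19, grey, 216].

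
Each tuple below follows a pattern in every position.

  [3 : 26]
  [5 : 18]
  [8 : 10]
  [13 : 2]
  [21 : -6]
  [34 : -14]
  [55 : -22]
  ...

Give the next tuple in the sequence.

First coordinate goes 3, 5, 8, 13, 21, 34, 55 → 89 (each term is the sum of the two before it).
Second coordinate: −8 each step, so 26, 18, 10, 2, -6, -14, -22 → -30.
Combining the parts gives [89 : -30].

[89 : -30]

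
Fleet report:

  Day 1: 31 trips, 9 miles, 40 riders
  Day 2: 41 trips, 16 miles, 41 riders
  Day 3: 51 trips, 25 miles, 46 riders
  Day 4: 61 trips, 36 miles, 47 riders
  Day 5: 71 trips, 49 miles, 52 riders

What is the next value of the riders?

Trips: +10 each step; 31, 41, 51, 61, 71 → 81.
Miles: 9, 16, 25, 36, 49 → 64 (perfect squares: 3², 4², 5², …).
Riders goes 40, 41, 46, 47, 52 → 53 (alternating steps +1, +5, +1, +5, …).

53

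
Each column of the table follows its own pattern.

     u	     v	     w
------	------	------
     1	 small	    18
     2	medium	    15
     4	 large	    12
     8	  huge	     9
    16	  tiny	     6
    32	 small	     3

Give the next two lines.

64  medium  0; 128  large  -3

For the column u, ×2 each step: 1, 2, 4, 8, 16, 32 → 64 → 128.
Column v — repeats small → medium → large → huge → tiny: small, medium, large, huge, tiny, small → medium → large.
Column w goes 18, 15, 12, 9, 6, 3 → 0 → -3 (−3 each step).
So the next two lines are 64  medium  0 and 128  large  -3.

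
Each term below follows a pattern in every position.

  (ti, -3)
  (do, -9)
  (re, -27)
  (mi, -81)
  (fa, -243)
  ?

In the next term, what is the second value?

For the second value, ×3 each step: -3, -9, -27, -81, -243 → -729.

-729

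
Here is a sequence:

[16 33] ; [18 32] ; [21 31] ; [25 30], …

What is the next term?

[30 29]

First entry — differences are 2, 3, 4, … (increasing by 1 each time): 16, 18, 21, 25 → 30.
Second entry: −1 each step; 33, 32, 31, 30 → 29.
So the next term is [30 29].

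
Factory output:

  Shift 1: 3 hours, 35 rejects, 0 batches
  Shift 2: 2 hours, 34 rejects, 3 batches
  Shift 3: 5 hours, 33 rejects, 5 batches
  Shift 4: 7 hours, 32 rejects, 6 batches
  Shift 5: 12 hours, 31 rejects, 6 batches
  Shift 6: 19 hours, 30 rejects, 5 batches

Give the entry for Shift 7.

31 hours, 29 rejects, 3 batches

Hours: 3, 2, 5, 7, 12, 19 → 31 (each term is the sum of the two before it).
Rejects — −1 each step: 35, 34, 33, 32, 31, 30 → 29.
Batches goes 0, 3, 5, 6, 6, 5 → 3 (differences are 3, 2, 1, … (decreasing by 1 each time)).
So the next record is 31 hours, 29 rejects, 3 batches.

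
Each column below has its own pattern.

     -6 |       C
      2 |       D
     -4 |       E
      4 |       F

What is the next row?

First component — alternating steps +8, −6, +8, −6, …: -6, 2, -4, 4 → -2.
Letter: letters move forward 1 place in the alphabet; C, D, E, F → G.
Combining the parts gives -2  G.

-2  G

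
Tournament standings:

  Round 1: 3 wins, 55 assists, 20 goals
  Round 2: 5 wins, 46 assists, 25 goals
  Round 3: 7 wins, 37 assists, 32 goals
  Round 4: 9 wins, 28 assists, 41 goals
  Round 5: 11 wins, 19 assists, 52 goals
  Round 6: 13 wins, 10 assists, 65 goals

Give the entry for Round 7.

15 wins, 1 assists, 80 goals

Wins goes 3, 5, 7, 9, 11, 13 → 15 (+2 each step).
Assists: −9 each step; 55, 46, 37, 28, 19, 10 → 1.
Goals: 20, 25, 32, 41, 52, 65 → 80 (differences are 5, 7, 9, … (increasing by 2 each time)).
Putting it together: 15 wins, 1 assists, 80 goals.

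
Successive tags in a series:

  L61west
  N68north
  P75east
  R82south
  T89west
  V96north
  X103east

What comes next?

Z110south

Letter: L, N, P, R, T, V, X → Z (letters move forward 2 places in the alphabet).
Second component: +7 each step; 61, 68, 75, 82, 89, 96, 103 → 110.
Direction: west, north, east, south, west, north, east → south (repeats west → north → east → south).
Combining the parts gives Z110south.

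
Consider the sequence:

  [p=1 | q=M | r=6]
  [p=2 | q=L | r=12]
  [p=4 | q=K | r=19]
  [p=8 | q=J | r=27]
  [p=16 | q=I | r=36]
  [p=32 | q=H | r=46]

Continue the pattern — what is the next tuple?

[p=64 | q=G | r=57]

P: 1, 2, 4, 8, 16, 32 → 64 (×2 each step).
Q: letters move back 1 place in the alphabet, so M, L, K, J, I, H → G.
R: 6, 12, 19, 27, 36, 46 → 57 (differences are 6, 7, 8, … (increasing by 1 each time)).
So the next tuple is [p=64 | q=G | r=57].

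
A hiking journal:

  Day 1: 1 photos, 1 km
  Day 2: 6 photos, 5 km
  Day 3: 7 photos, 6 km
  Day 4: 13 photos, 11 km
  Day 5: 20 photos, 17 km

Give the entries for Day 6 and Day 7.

Photos: each term is the sum of the two before it; 1, 6, 7, 13, 20 → 33 → 53.
Km: each term is the sum of the two before it; 1, 5, 6, 11, 17 → 28 → 45.
So the next two lines are 33 photos, 28 km and 53 photos, 45 km.

33 photos, 28 km; 53 photos, 45 km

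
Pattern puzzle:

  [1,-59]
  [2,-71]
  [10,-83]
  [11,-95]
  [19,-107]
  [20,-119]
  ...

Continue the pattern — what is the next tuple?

[28,-131]

First slot — alternating steps +1, +8, +1, +8, …: 1, 2, 10, 11, 19, 20 → 28.
For the second slot, −12 each step: -59, -71, -83, -95, -107, -119 → -131.
So the next tuple is [28,-131].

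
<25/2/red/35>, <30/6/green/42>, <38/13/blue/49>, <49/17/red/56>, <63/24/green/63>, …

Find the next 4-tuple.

First value: 25, 30, 38, 49, 63 → 80 (differences are 5, 8, 11, … (increasing by 3 each time)).
Second value goes 2, 6, 13, 17, 24 → 28 (alternating steps +4, +7, +4, +7, …).
Colour: repeats red → green → blue, so red, green, blue, red, green → blue.
Fourth value: 35, 42, 49, 56, 63 → 70 (+7 each step).
Combining the parts gives <80/28/blue/70>.

<80/28/blue/70>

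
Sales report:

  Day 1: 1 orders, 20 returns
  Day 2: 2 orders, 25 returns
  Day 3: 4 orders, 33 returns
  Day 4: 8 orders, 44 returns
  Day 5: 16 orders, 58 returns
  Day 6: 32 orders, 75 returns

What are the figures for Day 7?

Orders — ×2 each step: 1, 2, 4, 8, 16, 32 → 64.
Returns: 20, 25, 33, 44, 58, 75 → 95 (differences are 5, 8, 11, … (increasing by 3 each time)).
Putting it together: 64 orders, 95 returns.

64 orders, 95 returns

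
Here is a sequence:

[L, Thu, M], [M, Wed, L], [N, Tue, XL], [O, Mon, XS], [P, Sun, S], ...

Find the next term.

For the letter, letters move forward 1 place in the alphabet: L, M, N, O, P → Q.
For the day, runs backward through the weekdays Mon→Sun: Thu, Wed, Tue, Mon, Sun → Sat.
For the size, runs through clothing sizes XS→XL: M, L, XL, XS, S → M.
So the next term is [Q, Sat, M].

[Q, Sat, M]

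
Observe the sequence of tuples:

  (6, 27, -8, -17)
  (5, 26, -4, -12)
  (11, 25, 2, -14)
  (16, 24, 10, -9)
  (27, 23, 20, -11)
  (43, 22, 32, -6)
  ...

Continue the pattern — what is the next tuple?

(70, 21, 46, -8)

First value: 6, 5, 11, 16, 27, 43 → 70 (each term is the sum of the two before it).
Second value: 27, 26, 25, 24, 23, 22 → 21 (−1 each step).
Third value — differences are 4, 6, 8, … (increasing by 2 each time): -8, -4, 2, 10, 20, 32 → 46.
Fourth value: alternating steps +5, −2, +5, −2, …, so -17, -12, -14, -9, -11, -6 → -8.
So the next tuple is (70, 21, 46, -8).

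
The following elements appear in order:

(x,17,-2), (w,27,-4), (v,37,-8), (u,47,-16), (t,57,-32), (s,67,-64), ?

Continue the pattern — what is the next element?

(r,77,-128)

Letter — letters move back 1 place in the alphabet: x, w, v, u, t, s → r.
Second coordinate: 17, 27, 37, 47, 57, 67 → 77 (+10 each step).
For the third coordinate, ×2 each step: -2, -4, -8, -16, -32, -64 → -128.
Putting it together: (r,77,-128).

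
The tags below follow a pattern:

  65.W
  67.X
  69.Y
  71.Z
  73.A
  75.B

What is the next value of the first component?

First component: +2 each step, so 65, 67, 69, 71, 73, 75 → 77.
Letter goes W, X, Y, Z, A, B → C (letters move forward 1 place in the alphabet, wrapping Z→A).

77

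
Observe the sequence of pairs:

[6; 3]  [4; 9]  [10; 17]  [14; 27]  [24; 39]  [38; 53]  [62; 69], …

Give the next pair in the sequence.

[100; 87]

For the first part, each term is the sum of the two before it: 6, 4, 10, 14, 24, 38, 62 → 100.
For the second part, differences are 6, 8, 10, … (increasing by 2 each time): 3, 9, 17, 27, 39, 53, 69 → 87.
Combining the parts gives [100; 87].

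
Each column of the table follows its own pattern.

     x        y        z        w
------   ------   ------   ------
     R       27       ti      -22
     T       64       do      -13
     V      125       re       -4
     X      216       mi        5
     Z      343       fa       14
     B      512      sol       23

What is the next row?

Column x: letters move forward 2 places in the alphabet, wrapping Z→A; R, T, V, X, Z, B → D.
For the column y, perfect cubes: 3³, 4³, 5³, …: 27, 64, 125, 216, 343, 512 → 729.
Column z: runs through the solfège scale do→ti; ti, do, re, mi, fa, sol → la.
Column w — +9 each step: -22, -13, -4, 5, 14, 23 → 32.
Putting it together: D  729  la  32.

D  729  la  32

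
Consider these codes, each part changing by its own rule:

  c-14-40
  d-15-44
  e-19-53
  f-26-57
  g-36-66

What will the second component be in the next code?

49

Second component goes 14, 15, 19, 26, 36 → 49 (differences are 1, 4, 7, … (increasing by 3 each time)).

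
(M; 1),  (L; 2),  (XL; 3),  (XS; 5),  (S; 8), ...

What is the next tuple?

Size: M, L, XL, XS, S → M (runs through clothing sizes XS→XL).
Second slot: each term is the sum of the two before it, so 1, 2, 3, 5, 8 → 13.
Combining the parts gives (M; 13).

(M; 13)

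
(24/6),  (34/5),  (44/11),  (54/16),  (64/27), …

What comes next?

First value: +10 each step; 24, 34, 44, 54, 64 → 74.
Second value: 6, 5, 11, 16, 27 → 43 (each term is the sum of the two before it).
So the next point is (74/43).

(74/43)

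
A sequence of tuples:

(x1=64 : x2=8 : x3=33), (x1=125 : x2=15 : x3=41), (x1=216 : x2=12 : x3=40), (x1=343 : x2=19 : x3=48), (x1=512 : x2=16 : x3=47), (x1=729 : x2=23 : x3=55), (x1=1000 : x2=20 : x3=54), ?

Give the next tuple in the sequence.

(x1=1331 : x2=27 : x3=62)

X1 goes 64, 125, 216, 343, 512, 729, 1000 → 1331 (perfect cubes: 4³, 5³, 6³, …).
X2: alternating steps +7, −3, +7, −3, …, so 8, 15, 12, 19, 16, 23, 20 → 27.
X3 — alternating steps +8, −1, +8, −1, …: 33, 41, 40, 48, 47, 55, 54 → 62.
Combining the parts gives (x1=1331 : x2=27 : x3=62).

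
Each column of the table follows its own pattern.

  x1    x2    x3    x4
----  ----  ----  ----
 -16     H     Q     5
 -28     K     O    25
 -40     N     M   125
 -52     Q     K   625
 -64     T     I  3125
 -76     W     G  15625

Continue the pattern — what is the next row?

Column x1: −12 each step; -16, -28, -40, -52, -64, -76 → -88.
For the column x2, letters move forward 3 places in the alphabet: H, K, N, Q, T, W → Z.
Column x3: letters move back 2 places in the alphabet; Q, O, M, K, I, G → E.
Column x4: 5, 25, 125, 625, 3125, 15625 → 78125 (×5 each step).
Putting it together: -88  Z  E  78125.

-88  Z  E  78125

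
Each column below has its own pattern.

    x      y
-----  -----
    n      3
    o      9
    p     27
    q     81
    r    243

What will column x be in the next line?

s

Column x: letters move forward 1 place in the alphabet, so n, o, p, q, r → s.
Column y: ×3 each step; 3, 9, 27, 81, 243 → 729.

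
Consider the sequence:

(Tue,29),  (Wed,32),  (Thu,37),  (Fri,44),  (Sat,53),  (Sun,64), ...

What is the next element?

(Mon,77)

For the day, runs through the weekdays Mon→Sun: Tue, Wed, Thu, Fri, Sat, Sun → Mon.
Second slot goes 29, 32, 37, 44, 53, 64 → 77 (differences are 3, 5, 7, … (increasing by 2 each time)).
So the next element is (Mon,77).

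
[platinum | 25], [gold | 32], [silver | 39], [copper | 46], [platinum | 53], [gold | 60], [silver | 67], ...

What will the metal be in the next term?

Metal: repeats platinum → gold → silver → copper, so platinum, gold, silver, copper, platinum, gold, silver → copper.

copper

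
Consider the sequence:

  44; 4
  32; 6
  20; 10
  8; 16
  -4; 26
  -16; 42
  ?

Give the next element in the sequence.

-28; 68

First slot — −12 each step: 44, 32, 20, 8, -4, -16 → -28.
Second slot: each term is the sum of the two before it, so 4, 6, 10, 16, 26, 42 → 68.
So the next element is -28; 68.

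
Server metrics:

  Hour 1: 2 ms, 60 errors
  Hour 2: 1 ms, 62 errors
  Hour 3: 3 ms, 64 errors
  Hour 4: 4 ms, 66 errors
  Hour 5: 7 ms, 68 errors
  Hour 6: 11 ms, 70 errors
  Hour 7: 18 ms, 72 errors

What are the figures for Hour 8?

29 ms, 74 errors

For the ms, each term is the sum of the two before it: 2, 1, 3, 4, 7, 11, 18 → 29.
Errors — +2 each step: 60, 62, 64, 66, 68, 70, 72 → 74.
So the next record is 29 ms, 74 errors.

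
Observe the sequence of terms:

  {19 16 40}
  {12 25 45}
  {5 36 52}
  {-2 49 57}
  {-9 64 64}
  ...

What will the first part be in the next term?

-16

First part: −7 each step, so 19, 12, 5, -2, -9 → -16.
Second part goes 16, 25, 36, 49, 64 → 81 (perfect squares: 4², 5², 6², …).
For the third part, alternating steps +5, +7, +5, +7, …: 40, 45, 52, 57, 64 → 69.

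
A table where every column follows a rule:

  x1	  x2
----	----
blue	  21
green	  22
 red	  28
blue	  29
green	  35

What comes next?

red  36

Column x1: repeats blue → green → red; blue, green, red, blue, green → red.
Column x2 — alternating steps +1, +6, +1, +6, …: 21, 22, 28, 29, 35 → 36.
Putting it together: red  36.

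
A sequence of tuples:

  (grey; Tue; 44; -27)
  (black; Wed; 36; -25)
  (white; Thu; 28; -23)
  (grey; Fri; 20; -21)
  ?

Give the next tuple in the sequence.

(black; Sat; 12; -19)

Shade: grey, black, white, grey → black (repeats grey → black → white).
Day: runs through the weekdays Mon→Sun; Tue, Wed, Thu, Fri → Sat.
Third component — −8 each step: 44, 36, 28, 20 → 12.
Fourth component: +2 each step, so -27, -25, -23, -21 → -19.
Putting it together: (black; Sat; 12; -19).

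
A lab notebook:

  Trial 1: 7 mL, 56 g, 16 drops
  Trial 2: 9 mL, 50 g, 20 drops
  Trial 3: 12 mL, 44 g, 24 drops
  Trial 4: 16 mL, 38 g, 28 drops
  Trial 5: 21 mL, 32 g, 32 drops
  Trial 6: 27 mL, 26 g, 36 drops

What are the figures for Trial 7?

34 mL, 20 g, 40 drops

ML: differences are 2, 3, 4, … (increasing by 1 each time), so 7, 9, 12, 16, 21, 27 → 34.
G goes 56, 50, 44, 38, 32, 26 → 20 (−6 each step).
Drops: +4 each step; 16, 20, 24, 28, 32, 36 → 40.
So the next record is 34 mL, 20 g, 40 drops.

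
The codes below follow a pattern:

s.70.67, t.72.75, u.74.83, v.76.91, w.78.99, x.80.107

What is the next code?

Letter — letters move forward 1 place in the alphabet: s, t, u, v, w, x → y.
Second component goes 70, 72, 74, 76, 78, 80 → 82 (+2 each step).
Third component: +8 each step, so 67, 75, 83, 91, 99, 107 → 115.
So the next code is y.82.115.

y.82.115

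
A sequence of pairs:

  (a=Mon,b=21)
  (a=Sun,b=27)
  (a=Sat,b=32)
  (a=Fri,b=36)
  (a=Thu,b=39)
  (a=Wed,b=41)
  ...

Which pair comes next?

(a=Tue,b=42)

A: runs backward through the weekdays Mon→Sun, so Mon, Sun, Sat, Fri, Thu, Wed → Tue.
B: differences are 6, 5, 4, … (decreasing by 1 each time); 21, 27, 32, 36, 39, 41 → 42.
So the next pair is (a=Tue,b=42).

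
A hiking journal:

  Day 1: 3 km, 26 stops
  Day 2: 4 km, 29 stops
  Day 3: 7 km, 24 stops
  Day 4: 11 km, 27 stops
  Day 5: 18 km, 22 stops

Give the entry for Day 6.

29 km, 25 stops

Km: 3, 4, 7, 11, 18 → 29 (each term is the sum of the two before it).
Stops goes 26, 29, 24, 27, 22 → 25 (alternating steps +3, −5, +3, −5, …).
Putting it together: 29 km, 25 stops.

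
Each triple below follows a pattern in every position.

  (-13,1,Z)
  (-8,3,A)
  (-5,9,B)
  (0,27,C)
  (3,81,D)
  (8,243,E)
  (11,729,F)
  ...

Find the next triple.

First component: alternating steps +5, +3, +5, +3, …; -13, -8, -5, 0, 3, 8, 11 → 16.
Second component goes 1, 3, 9, 27, 81, 243, 729 → 2187 (×3 each step).
Letter goes Z, A, B, C, D, E, F → G (letters move forward 1 place in the alphabet, wrapping Z→A).
So the next triple is (16,2187,G).

(16,2187,G)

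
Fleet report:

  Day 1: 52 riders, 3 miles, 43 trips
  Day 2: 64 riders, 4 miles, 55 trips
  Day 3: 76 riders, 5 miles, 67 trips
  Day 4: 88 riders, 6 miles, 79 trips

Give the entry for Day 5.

Riders goes 52, 64, 76, 88 → 100 (+12 each step).
For the miles, +1 each step: 3, 4, 5, 6 → 7.
For the trips, always 9 less than the riders: 43, 55, 67, 79 → 91.
So the next record is 100 riders, 7 miles, 91 trips.

100 riders, 7 miles, 91 trips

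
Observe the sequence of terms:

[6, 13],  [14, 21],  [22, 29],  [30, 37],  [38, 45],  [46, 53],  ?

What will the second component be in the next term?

61

First component: 6, 14, 22, 30, 38, 46 → 54 (+8 each step).
Second component: always 7 more than the first component, so 13, 21, 29, 37, 45, 53 → 61.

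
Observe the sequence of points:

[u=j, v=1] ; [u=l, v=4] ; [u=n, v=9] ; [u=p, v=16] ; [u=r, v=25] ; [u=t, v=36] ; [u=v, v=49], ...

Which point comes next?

[u=x, v=64]

U — letters move forward 2 places in the alphabet: j, l, n, p, r, t, v → x.
For the v, perfect squares: 1², 2², 3², …: 1, 4, 9, 16, 25, 36, 49 → 64.
Combining the parts gives [u=x, v=64].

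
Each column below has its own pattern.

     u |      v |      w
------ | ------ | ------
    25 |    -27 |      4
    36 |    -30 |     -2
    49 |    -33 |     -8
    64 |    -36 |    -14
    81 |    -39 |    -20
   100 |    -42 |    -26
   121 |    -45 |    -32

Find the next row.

144  -48  -38

Column u goes 25, 36, 49, 64, 81, 100, 121 → 144 (perfect squares: 5², 6², 7², …).
For the column v, −3 each step: -27, -30, -33, -36, -39, -42, -45 → -48.
Column w: −6 each step, so 4, -2, -8, -14, -20, -26, -32 → -38.
So the next row is 144  -48  -38.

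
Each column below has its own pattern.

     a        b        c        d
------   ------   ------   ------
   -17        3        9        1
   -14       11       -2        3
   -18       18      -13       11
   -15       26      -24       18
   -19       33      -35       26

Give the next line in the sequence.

-16  41  -46  33

Column a — alternating steps +3, −4, +3, −4, …: -17, -14, -18, -15, -19 → -16.
Column b: alternating steps +8, +7, +8, +7, …; 3, 11, 18, 26, 33 → 41.
Column c: −11 each step, so 9, -2, -13, -24, -35 → -46.
Column d: always the previous value of the column b, so 1, 3, 11, 18, 26 → 33.
Putting it together: -16  41  -46  33.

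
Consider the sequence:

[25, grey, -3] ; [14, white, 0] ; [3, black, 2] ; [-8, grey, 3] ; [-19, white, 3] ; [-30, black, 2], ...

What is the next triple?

First value: 25, 14, 3, -8, -19, -30 → -41 (−11 each step).
Shade — repeats grey → white → black: grey, white, black, grey, white, black → grey.
Third value: -3, 0, 2, 3, 3, 2 → 0 (differences are 3, 2, 1, … (decreasing by 1 each time)).
Combining the parts gives [-41, grey, 0].

[-41, grey, 0]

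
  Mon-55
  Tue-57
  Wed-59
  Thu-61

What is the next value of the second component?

Day goes Mon, Tue, Wed, Thu → Fri (runs through the weekdays Mon→Sun).
Second component: +2 each step, so 55, 57, 59, 61 → 63.

63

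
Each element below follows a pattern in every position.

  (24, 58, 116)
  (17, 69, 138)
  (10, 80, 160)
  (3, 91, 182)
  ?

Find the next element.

(-4, 102, 204)

First part: −7 each step; 24, 17, 10, 3 → -4.
For the second part, +11 each step: 58, 69, 80, 91 → 102.
For the third part, always 2 × the second part: 116, 138, 160, 182 → 204.
So the next element is (-4, 102, 204).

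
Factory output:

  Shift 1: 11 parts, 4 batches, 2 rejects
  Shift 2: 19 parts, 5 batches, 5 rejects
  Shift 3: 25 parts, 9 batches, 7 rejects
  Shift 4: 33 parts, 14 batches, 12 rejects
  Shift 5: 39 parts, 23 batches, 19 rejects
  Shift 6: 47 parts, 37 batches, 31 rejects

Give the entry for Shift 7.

For the parts, alternating steps +8, +6, +8, +6, …: 11, 19, 25, 33, 39, 47 → 53.
Batches: each term is the sum of the two before it, so 4, 5, 9, 14, 23, 37 → 60.
For the rejects, each term is the sum of the two before it: 2, 5, 7, 12, 19, 31 → 50.
So the next record is 53 parts, 60 batches, 50 rejects.

53 parts, 60 batches, 50 rejects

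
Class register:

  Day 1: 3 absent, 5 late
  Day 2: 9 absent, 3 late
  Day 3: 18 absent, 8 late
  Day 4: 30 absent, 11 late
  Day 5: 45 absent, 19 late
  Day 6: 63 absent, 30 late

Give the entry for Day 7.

84 absent, 49 late

Absent goes 3, 9, 18, 30, 45, 63 → 84 (differences are 6, 9, 12, … (increasing by 3 each time)).
Late: each term is the sum of the two before it; 5, 3, 8, 11, 19, 30 → 49.
So the next line is 84 absent, 49 late.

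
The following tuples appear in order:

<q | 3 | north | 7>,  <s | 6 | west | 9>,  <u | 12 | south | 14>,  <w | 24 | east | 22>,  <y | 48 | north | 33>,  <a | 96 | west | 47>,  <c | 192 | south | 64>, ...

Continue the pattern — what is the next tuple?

<e | 384 | east | 84>

Letter — letters move forward 2 places in the alphabet, wrapping Z→A: q, s, u, w, y, a, c → e.
For the second entry, ×2 each step: 3, 6, 12, 24, 48, 96, 192 → 384.
Direction: repeats north → west → south → east, so north, west, south, east, north, west, south → east.
Fourth entry — differences are 2, 5, 8, … (increasing by 3 each time): 7, 9, 14, 22, 33, 47, 64 → 84.
So the next tuple is <e | 384 | east | 84>.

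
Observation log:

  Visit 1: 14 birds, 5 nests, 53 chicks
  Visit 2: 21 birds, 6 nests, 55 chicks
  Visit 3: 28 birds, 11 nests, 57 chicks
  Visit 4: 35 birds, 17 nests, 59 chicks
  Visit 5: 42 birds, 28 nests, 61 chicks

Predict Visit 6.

49 birds, 45 nests, 63 chicks

Birds: +7 each step, so 14, 21, 28, 35, 42 → 49.
Nests goes 5, 6, 11, 17, 28 → 45 (each term is the sum of the two before it).
For the chicks, +2 each step: 53, 55, 57, 59, 61 → 63.
Combining the parts gives 49 birds, 45 nests, 63 chicks.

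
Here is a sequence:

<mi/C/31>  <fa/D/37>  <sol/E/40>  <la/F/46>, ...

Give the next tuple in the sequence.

Note: mi, fa, sol, la → ti (runs through the solfège scale do→ti).
Letter: C, D, E, F → G (letters move forward 1 place in the alphabet).
Third component goes 31, 37, 40, 46 → 49 (alternating steps +6, +3, +6, +3, …).
So the next tuple is <ti/G/49>.

<ti/G/49>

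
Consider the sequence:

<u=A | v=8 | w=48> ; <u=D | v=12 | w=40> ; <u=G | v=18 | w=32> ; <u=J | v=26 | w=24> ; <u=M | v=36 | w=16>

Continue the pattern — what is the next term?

<u=P | v=48 | w=8>

U: A, D, G, J, M → P (letters move forward 3 places in the alphabet).
V: differences are 4, 6, 8, … (increasing by 2 each time); 8, 12, 18, 26, 36 → 48.
For the w, −8 each step: 48, 40, 32, 24, 16 → 8.
Putting it together: <u=P | v=48 | w=8>.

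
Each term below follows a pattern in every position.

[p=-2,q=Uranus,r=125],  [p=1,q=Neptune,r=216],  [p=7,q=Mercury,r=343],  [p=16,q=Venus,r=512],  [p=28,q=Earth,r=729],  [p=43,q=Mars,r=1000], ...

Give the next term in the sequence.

[p=61,q=Jupiter,r=1331]

P: differences are 3, 6, 9, … (increasing by 3 each time), so -2, 1, 7, 16, 28, 43 → 61.
Q — runs through the planets Mercury→Neptune: Uranus, Neptune, Mercury, Venus, Earth, Mars → Jupiter.
R — perfect cubes: 5³, 6³, 7³, …: 125, 216, 343, 512, 729, 1000 → 1331.
Putting it together: [p=61,q=Jupiter,r=1331].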